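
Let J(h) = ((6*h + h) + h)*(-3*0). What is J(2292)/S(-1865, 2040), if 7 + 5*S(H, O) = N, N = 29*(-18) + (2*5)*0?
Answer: 0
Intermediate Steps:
N = -522 (N = -522 + 10*0 = -522 + 0 = -522)
S(H, O) = -529/5 (S(H, O) = -7/5 + (⅕)*(-522) = -7/5 - 522/5 = -529/5)
J(h) = 0 (J(h) = (7*h + h)*0 = (8*h)*0 = 0)
J(2292)/S(-1865, 2040) = 0/(-529/5) = 0*(-5/529) = 0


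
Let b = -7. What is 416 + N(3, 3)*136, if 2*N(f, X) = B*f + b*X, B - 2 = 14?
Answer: 2252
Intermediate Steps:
B = 16 (B = 2 + 14 = 16)
N(f, X) = 8*f - 7*X/2 (N(f, X) = (16*f - 7*X)/2 = (-7*X + 16*f)/2 = 8*f - 7*X/2)
416 + N(3, 3)*136 = 416 + (8*3 - 7/2*3)*136 = 416 + (24 - 21/2)*136 = 416 + (27/2)*136 = 416 + 1836 = 2252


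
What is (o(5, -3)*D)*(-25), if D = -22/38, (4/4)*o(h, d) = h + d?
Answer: 550/19 ≈ 28.947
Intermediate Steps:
o(h, d) = d + h (o(h, d) = h + d = d + h)
D = -11/19 (D = -22*1/38 = -11/19 ≈ -0.57895)
(o(5, -3)*D)*(-25) = ((-3 + 5)*(-11/19))*(-25) = (2*(-11/19))*(-25) = -22/19*(-25) = 550/19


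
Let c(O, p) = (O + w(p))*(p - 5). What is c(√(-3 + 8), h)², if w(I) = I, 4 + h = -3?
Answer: 7776 - 2016*√5 ≈ 3268.1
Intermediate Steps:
h = -7 (h = -4 - 3 = -7)
c(O, p) = (-5 + p)*(O + p) (c(O, p) = (O + p)*(p - 5) = (O + p)*(-5 + p) = (-5 + p)*(O + p))
c(√(-3 + 8), h)² = ((-7)² - 5*√(-3 + 8) - 5*(-7) + √(-3 + 8)*(-7))² = (49 - 5*√5 + 35 + √5*(-7))² = (49 - 5*√5 + 35 - 7*√5)² = (84 - 12*√5)²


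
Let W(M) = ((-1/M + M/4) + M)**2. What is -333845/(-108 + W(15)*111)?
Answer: -400614000/46366117 ≈ -8.6402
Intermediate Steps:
W(M) = (-1/M + 5*M/4)**2 (W(M) = ((-1/M + M*(1/4)) + M)**2 = ((-1/M + M/4) + M)**2 = (-1/M + 5*M/4)**2)
-333845/(-108 + W(15)*111) = -333845/(-108 + ((1/16)*(-4 + 5*15**2)**2/15**2)*111) = -333845/(-108 + ((1/16)*(1/225)*(-4 + 5*225)**2)*111) = -333845/(-108 + ((1/16)*(1/225)*(-4 + 1125)**2)*111) = -333845/(-108 + ((1/16)*(1/225)*1121**2)*111) = -333845/(-108 + ((1/16)*(1/225)*1256641)*111) = -333845/(-108 + (1256641/3600)*111) = -333845/(-108 + 46495717/1200) = -333845/46366117/1200 = -333845*1200/46366117 = -400614000/46366117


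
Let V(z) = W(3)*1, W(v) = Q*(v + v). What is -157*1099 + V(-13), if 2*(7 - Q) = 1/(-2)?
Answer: -344999/2 ≈ -1.7250e+5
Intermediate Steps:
Q = 29/4 (Q = 7 - ½/(-2) = 7 - ½*(-½) = 7 + ¼ = 29/4 ≈ 7.2500)
W(v) = 29*v/2 (W(v) = 29*(v + v)/4 = 29*(2*v)/4 = 29*v/2)
V(z) = 87/2 (V(z) = ((29/2)*3)*1 = (87/2)*1 = 87/2)
-157*1099 + V(-13) = -157*1099 + 87/2 = -172543 + 87/2 = -344999/2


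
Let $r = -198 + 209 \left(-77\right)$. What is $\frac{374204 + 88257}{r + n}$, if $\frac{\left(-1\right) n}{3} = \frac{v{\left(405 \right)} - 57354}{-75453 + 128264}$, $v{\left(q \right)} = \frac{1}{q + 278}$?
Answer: $- \frac{16680928035893}{587497434340} \approx -28.393$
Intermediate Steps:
$v{\left(q \right)} = \frac{1}{278 + q}$
$r = -16291$ ($r = -198 - 16093 = -16291$)
$n = \frac{117518343}{36069913}$ ($n = - 3 \frac{\frac{1}{278 + 405} - 57354}{-75453 + 128264} = - 3 \frac{\frac{1}{683} - 57354}{52811} = - 3 \left(\frac{1}{683} - 57354\right) \frac{1}{52811} = - 3 \left(\left(- \frac{39172781}{683}\right) \frac{1}{52811}\right) = \left(-3\right) \left(- \frac{39172781}{36069913}\right) = \frac{117518343}{36069913} \approx 3.2581$)
$\frac{374204 + 88257}{r + n} = \frac{374204 + 88257}{-16291 + \frac{117518343}{36069913}} = \frac{462461}{- \frac{587497434340}{36069913}} = 462461 \left(- \frac{36069913}{587497434340}\right) = - \frac{16680928035893}{587497434340}$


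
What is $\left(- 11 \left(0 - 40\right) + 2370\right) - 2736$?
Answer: $74$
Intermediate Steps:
$\left(- 11 \left(0 - 40\right) + 2370\right) - 2736 = \left(\left(-11\right) \left(-40\right) + 2370\right) - 2736 = \left(440 + 2370\right) - 2736 = 2810 - 2736 = 74$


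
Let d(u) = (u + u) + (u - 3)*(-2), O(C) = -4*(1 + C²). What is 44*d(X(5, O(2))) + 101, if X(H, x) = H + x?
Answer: 365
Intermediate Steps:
O(C) = -4 - 4*C²
d(u) = 6 (d(u) = 2*u + (-3 + u)*(-2) = 2*u + (6 - 2*u) = 6)
44*d(X(5, O(2))) + 101 = 44*6 + 101 = 264 + 101 = 365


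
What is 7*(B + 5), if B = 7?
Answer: 84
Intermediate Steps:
7*(B + 5) = 7*(7 + 5) = 7*12 = 84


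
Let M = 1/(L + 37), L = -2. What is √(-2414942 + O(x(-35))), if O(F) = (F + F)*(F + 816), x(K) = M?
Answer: 6*I*√82173523/35 ≈ 1554.0*I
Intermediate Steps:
M = 1/35 (M = 1/(-2 + 37) = 1/35 ≈ 0.028571)
x(K) = 1/35
O(F) = 2*F*(816 + F) (O(F) = (2*F)*(816 + F) = 2*F*(816 + F))
√(-2414942 + O(x(-35))) = √(-2414942 + 2*(1/35)*(816 + 1/35)) = √(-2414942 + 2*(1/35)*(28561/35)) = √(-2414942 + 57122/1225) = √(-2958246828/1225) = 6*I*√82173523/35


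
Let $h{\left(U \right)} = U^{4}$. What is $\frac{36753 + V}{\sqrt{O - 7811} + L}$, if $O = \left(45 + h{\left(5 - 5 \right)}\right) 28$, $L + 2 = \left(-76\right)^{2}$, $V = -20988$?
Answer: $\frac{30342370}{11115209} - \frac{5255 i \sqrt{6551}}{11115209} \approx 2.7298 - 0.038266 i$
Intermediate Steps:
$L = 5774$ ($L = -2 + \left(-76\right)^{2} = -2 + 5776 = 5774$)
$O = 1260$ ($O = \left(45 + \left(5 - 5\right)^{4}\right) 28 = \left(45 + 0^{4}\right) 28 = \left(45 + 0\right) 28 = 45 \cdot 28 = 1260$)
$\frac{36753 + V}{\sqrt{O - 7811} + L} = \frac{36753 - 20988}{\sqrt{1260 - 7811} + 5774} = \frac{15765}{\sqrt{-6551} + 5774} = \frac{15765}{i \sqrt{6551} + 5774} = \frac{15765}{5774 + i \sqrt{6551}}$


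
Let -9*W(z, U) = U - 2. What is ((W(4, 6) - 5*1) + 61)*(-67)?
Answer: -33500/9 ≈ -3722.2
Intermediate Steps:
W(z, U) = 2/9 - U/9 (W(z, U) = -(U - 2)/9 = -(-2 + U)/9 = 2/9 - U/9)
((W(4, 6) - 5*1) + 61)*(-67) = (((2/9 - ⅑*6) - 5*1) + 61)*(-67) = (((2/9 - ⅔) - 5) + 61)*(-67) = ((-4/9 - 5) + 61)*(-67) = (-49/9 + 61)*(-67) = (500/9)*(-67) = -33500/9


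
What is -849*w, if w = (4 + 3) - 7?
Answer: 0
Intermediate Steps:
w = 0 (w = 7 - 7 = 0)
-849*w = -849*0 = 0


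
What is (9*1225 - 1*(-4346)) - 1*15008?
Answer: 363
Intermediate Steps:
(9*1225 - 1*(-4346)) - 1*15008 = (11025 + 4346) - 15008 = 15371 - 15008 = 363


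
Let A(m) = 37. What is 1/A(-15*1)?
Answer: 1/37 ≈ 0.027027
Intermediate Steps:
1/A(-15*1) = 1/37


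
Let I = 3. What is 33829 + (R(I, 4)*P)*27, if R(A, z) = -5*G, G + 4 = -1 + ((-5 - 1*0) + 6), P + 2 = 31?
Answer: 49489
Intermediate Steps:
P = 29 (P = -2 + 31 = 29)
G = -4 (G = -4 + (-1 + ((-5 - 1*0) + 6)) = -4 + (-1 + ((-5 + 0) + 6)) = -4 + (-1 + (-5 + 6)) = -4 + (-1 + 1) = -4 + 0 = -4)
R(A, z) = 20 (R(A, z) = -5*(-4) = 20)
33829 + (R(I, 4)*P)*27 = 33829 + (20*29)*27 = 33829 + 580*27 = 33829 + 15660 = 49489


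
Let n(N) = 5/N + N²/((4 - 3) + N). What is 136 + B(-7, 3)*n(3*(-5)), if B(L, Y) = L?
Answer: 1505/6 ≈ 250.83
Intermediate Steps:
n(N) = 5/N + N²/(1 + N)
136 + B(-7, 3)*n(3*(-5)) = 136 - 7*(5 + (3*(-5))³ + 5*(3*(-5)))/((3*(-5))*(1 + 3*(-5))) = 136 - 7*(5 + (-15)³ + 5*(-15))/((-15)*(1 - 15)) = 136 - (-7)*(5 - 3375 - 75)/(15*(-14)) = 136 - (-7)*(-1)*(-3445)/(15*14) = 136 - 7*(-689/42) = 136 + 689/6 = 1505/6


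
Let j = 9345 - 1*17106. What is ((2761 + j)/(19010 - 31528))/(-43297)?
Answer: -2500/270995923 ≈ -9.2252e-6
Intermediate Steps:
j = -7761 (j = 9345 - 17106 = -7761)
((2761 + j)/(19010 - 31528))/(-43297) = ((2761 - 7761)/(19010 - 31528))/(-43297) = -5000/(-12518)*(-1/43297) = -5000*(-1/12518)*(-1/43297) = (2500/6259)*(-1/43297) = -2500/270995923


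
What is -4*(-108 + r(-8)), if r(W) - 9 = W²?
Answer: 140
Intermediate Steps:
r(W) = 9 + W²
-4*(-108 + r(-8)) = -4*(-108 + (9 + (-8)²)) = -4*(-108 + (9 + 64)) = -4*(-108 + 73) = -4*(-35) = 140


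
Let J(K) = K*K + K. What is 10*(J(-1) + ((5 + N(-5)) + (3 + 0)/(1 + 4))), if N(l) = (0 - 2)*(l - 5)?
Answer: 256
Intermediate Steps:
N(l) = 10 - 2*l (N(l) = -2*(-5 + l) = 10 - 2*l)
J(K) = K + K**2 (J(K) = K**2 + K = K + K**2)
10*(J(-1) + ((5 + N(-5)) + (3 + 0)/(1 + 4))) = 10*(-(1 - 1) + ((5 + (10 - 2*(-5))) + (3 + 0)/(1 + 4))) = 10*(-1*0 + ((5 + (10 + 10)) + 3/5)) = 10*(0 + ((5 + 20) + 3*(1/5))) = 10*(0 + (25 + 3/5)) = 10*(0 + 128/5) = 10*(128/5) = 256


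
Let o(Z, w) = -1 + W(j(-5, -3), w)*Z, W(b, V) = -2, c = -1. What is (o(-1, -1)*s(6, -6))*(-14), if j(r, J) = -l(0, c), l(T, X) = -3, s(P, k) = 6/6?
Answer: -14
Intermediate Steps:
s(P, k) = 1 (s(P, k) = 6*(1/6) = 1)
j(r, J) = 3 (j(r, J) = -1*(-3) = 3)
o(Z, w) = -1 - 2*Z
(o(-1, -1)*s(6, -6))*(-14) = ((-1 - 2*(-1))*1)*(-14) = ((-1 + 2)*1)*(-14) = (1*1)*(-14) = 1*(-14) = -14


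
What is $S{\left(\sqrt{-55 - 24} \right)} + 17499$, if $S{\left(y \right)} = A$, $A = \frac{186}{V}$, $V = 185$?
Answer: $\frac{3237501}{185} \approx 17500.0$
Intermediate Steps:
$A = \frac{186}{185} \approx 1.0054$
$S{\left(y \right)} = \frac{186}{185}$
$S{\left(\sqrt{-55 - 24} \right)} + 17499 = \frac{186}{185} + 17499 = \frac{3237501}{185}$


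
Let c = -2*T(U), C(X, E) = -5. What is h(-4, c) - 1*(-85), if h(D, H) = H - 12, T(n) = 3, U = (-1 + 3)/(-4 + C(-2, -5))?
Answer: 67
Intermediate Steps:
U = -2/9 (U = (-1 + 3)/(-4 - 5) = 2/(-9) = 2*(-⅑) = -2/9 ≈ -0.22222)
c = -6 (c = -2*3 = -6)
h(D, H) = -12 + H
h(-4, c) - 1*(-85) = (-12 - 6) - 1*(-85) = -18 + 85 = 67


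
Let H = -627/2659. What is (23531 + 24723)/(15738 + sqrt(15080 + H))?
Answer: 2019301640868/658553371303 - 48254*sqrt(106618170287)/658553371303 ≈ 3.0423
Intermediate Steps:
H = -627/2659 (H = -627*1/2659 = -627/2659 ≈ -0.23580)
(23531 + 24723)/(15738 + sqrt(15080 + H)) = (23531 + 24723)/(15738 + sqrt(15080 - 627/2659)) = 48254/(15738 + sqrt(40097093/2659)) = 48254/(15738 + sqrt(106618170287)/2659)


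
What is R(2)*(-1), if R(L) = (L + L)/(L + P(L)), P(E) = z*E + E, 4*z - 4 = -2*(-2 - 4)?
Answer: -⅓ ≈ -0.33333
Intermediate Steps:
z = 4 (z = 1 + (-2*(-2 - 4))/4 = 1 + (-2*(-6))/4 = 1 + (¼)*12 = 1 + 3 = 4)
P(E) = 5*E (P(E) = 4*E + E = 5*E)
R(L) = ⅓ (R(L) = (L + L)/(L + 5*L) = (2*L)/((6*L)) = (2*L)*(1/(6*L)) = ⅓)
R(2)*(-1) = (⅓)*(-1) = -⅓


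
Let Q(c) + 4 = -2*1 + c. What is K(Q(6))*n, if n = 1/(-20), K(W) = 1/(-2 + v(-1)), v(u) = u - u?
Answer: 1/40 ≈ 0.025000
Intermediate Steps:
v(u) = 0
Q(c) = -6 + c (Q(c) = -4 + (-2*1 + c) = -4 + (-2 + c) = -6 + c)
K(W) = -½ (K(W) = 1/(-2 + 0) = 1/(-2) = -½)
n = -1/20 ≈ -0.050000
K(Q(6))*n = -½*(-1/20) = 1/40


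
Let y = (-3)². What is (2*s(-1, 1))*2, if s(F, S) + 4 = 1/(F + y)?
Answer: -31/2 ≈ -15.500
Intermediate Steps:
y = 9
s(F, S) = -4 + 1/(9 + F) (s(F, S) = -4 + 1/(F + 9) = -4 + 1/(9 + F))
(2*s(-1, 1))*2 = (2*((-35 - 4*(-1))/(9 - 1)))*2 = (2*((-35 + 4)/8))*2 = (2*((⅛)*(-31)))*2 = (2*(-31/8))*2 = -31/4*2 = -31/2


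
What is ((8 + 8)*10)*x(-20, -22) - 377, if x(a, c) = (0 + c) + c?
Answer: -7417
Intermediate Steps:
x(a, c) = 2*c (x(a, c) = c + c = 2*c)
((8 + 8)*10)*x(-20, -22) - 377 = ((8 + 8)*10)*(2*(-22)) - 377 = (16*10)*(-44) - 377 = 160*(-44) - 377 = -7040 - 377 = -7417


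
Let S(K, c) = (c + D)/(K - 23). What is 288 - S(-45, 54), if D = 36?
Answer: 9837/34 ≈ 289.32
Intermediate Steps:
S(K, c) = (36 + c)/(-23 + K) (S(K, c) = (c + 36)/(K - 23) = (36 + c)/(-23 + K))
288 - S(-45, 54) = 288 - (36 + 54)/(-23 - 45) = 288 - 90/(-68) = 288 - (-1)*90/68 = 288 - 1*(-45/34) = 288 + 45/34 = 9837/34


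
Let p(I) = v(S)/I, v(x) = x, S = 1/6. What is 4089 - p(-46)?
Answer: 1128565/276 ≈ 4089.0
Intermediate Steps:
S = ⅙ (S = 1*(⅙) = ⅙ ≈ 0.16667)
p(I) = 1/(6*I)
4089 - p(-46) = 4089 - 1/(6*(-46)) = 4089 - (-1)/(6*46) = 4089 - 1*(-1/276) = 4089 + 1/276 = 1128565/276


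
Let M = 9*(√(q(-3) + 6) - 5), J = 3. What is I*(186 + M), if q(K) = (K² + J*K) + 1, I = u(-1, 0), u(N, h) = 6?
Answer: 846 + 54*√7 ≈ 988.87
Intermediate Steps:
I = 6
q(K) = 1 + K² + 3*K (q(K) = (K² + 3*K) + 1 = 1 + K² + 3*K)
M = -45 + 9*√7 (M = 9*(√((1 + (-3)² + 3*(-3)) + 6) - 5) = 9*(√((1 + 9 - 9) + 6) - 5) = 9*(√(1 + 6) - 5) = 9*(√7 - 5) = 9*(-5 + √7) = -45 + 9*√7 ≈ -21.188)
I*(186 + M) = 6*(186 + (-45 + 9*√7)) = 6*(141 + 9*√7) = 846 + 54*√7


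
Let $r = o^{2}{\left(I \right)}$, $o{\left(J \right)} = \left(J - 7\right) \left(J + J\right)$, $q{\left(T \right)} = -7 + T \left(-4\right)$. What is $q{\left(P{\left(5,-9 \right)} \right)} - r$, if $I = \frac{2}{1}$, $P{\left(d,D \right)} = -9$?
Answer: $-371$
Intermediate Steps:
$q{\left(T \right)} = -7 - 4 T$
$I = 2$ ($I = 2 \cdot 1 = 2$)
$o{\left(J \right)} = 2 J \left(-7 + J\right)$ ($o{\left(J \right)} = \left(-7 + J\right) 2 J = 2 J \left(-7 + J\right)$)
$r = 400$ ($r = \left(2 \cdot 2 \left(-7 + 2\right)\right)^{2} = \left(2 \cdot 2 \left(-5\right)\right)^{2} = \left(-20\right)^{2} = 400$)
$q{\left(P{\left(5,-9 \right)} \right)} - r = \left(-7 - -36\right) - 400 = \left(-7 + 36\right) - 400 = 29 - 400 = -371$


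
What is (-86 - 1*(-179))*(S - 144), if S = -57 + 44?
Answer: -14601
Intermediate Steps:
S = -13
(-86 - 1*(-179))*(S - 144) = (-86 - 1*(-179))*(-13 - 144) = (-86 + 179)*(-157) = 93*(-157) = -14601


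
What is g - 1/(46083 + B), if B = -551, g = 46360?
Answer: 2110863519/45532 ≈ 46360.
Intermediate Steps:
g - 1/(46083 + B) = 46360 - 1/(46083 - 551) = 46360 - 1/45532 = 2110863519/45532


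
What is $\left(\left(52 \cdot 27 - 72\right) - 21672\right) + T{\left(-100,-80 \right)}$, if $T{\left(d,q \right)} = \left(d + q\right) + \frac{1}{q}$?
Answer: $- \frac{1641601}{80} \approx -20520.0$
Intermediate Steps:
$T{\left(d,q \right)} = d + q + \frac{1}{q}$
$\left(\left(52 \cdot 27 - 72\right) - 21672\right) + T{\left(-100,-80 \right)} = \left(\left(52 \cdot 27 - 72\right) - 21672\right) - \left(180 + \frac{1}{80}\right) = \left(\left(1404 - 72\right) - 21672\right) - \frac{14401}{80} = \left(1332 - 21672\right) - \frac{14401}{80} = -20340 - \frac{14401}{80} = - \frac{1641601}{80}$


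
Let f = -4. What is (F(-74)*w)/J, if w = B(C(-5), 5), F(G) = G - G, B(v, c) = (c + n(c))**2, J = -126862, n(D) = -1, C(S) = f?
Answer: 0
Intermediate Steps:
C(S) = -4
B(v, c) = (-1 + c)**2 (B(v, c) = (c - 1)**2 = (-1 + c)**2)
F(G) = 0
w = 16 (w = (-1 + 5)**2 = 4**2 = 16)
(F(-74)*w)/J = (0*16)/(-126862) = 0*(-1/126862) = 0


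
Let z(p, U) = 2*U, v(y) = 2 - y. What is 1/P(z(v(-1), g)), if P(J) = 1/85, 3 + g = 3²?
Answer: 85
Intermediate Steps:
g = 6 (g = -3 + 3² = -3 + 9 = 6)
P(J) = 1/85
1/P(z(v(-1), g)) = 1/(1/85) = 85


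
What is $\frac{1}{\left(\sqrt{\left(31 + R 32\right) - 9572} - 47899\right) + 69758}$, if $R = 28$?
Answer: $\frac{21859}{477824526} - \frac{i \sqrt{8645}}{477824526} \approx 4.5747 \cdot 10^{-5} - 1.9459 \cdot 10^{-7} i$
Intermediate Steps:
$\frac{1}{\left(\sqrt{\left(31 + R 32\right) - 9572} - 47899\right) + 69758} = \frac{1}{\left(\sqrt{\left(31 + 28 \cdot 32\right) - 9572} - 47899\right) + 69758} = \frac{1}{\left(\sqrt{\left(31 + 896\right) - 9572} - 47899\right) + 69758} = \frac{1}{\left(\sqrt{927 - 9572} - 47899\right) + 69758} = \frac{1}{\left(\sqrt{-8645} - 47899\right) + 69758} = \frac{1}{\left(i \sqrt{8645} - 47899\right) + 69758} = \frac{1}{\left(-47899 + i \sqrt{8645}\right) + 69758} = \frac{1}{21859 + i \sqrt{8645}}$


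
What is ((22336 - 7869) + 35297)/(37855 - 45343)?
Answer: -319/48 ≈ -6.6458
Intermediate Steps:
((22336 - 7869) + 35297)/(37855 - 45343) = (14467 + 35297)/(-7488) = 49764*(-1/7488) = -319/48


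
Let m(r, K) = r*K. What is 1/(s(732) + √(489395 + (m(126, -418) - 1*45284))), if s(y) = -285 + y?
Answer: -149/63878 + √391443/191634 ≈ 0.00093227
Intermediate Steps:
m(r, K) = K*r
1/(s(732) + √(489395 + (m(126, -418) - 1*45284))) = 1/((-285 + 732) + √(489395 + (-418*126 - 1*45284))) = 1/(447 + √(489395 + (-52668 - 45284))) = 1/(447 + √(489395 - 97952)) = 1/(447 + √391443)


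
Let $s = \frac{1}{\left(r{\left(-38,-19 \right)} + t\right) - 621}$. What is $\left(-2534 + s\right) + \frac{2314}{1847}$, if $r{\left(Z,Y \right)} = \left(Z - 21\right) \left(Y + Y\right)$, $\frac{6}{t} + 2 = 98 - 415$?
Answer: $- \frac{2418952191319}{955070771} \approx -2532.7$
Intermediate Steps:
$t = - \frac{6}{319}$ ($t = \frac{6}{-2 + \left(98 - 415\right)} = \frac{6}{-2 - 317} = \frac{6}{-319} = 6 \left(- \frac{1}{319}\right) = - \frac{6}{319} \approx -0.018809$)
$r{\left(Z,Y \right)} = 2 Y \left(-21 + Z\right)$ ($r{\left(Z,Y \right)} = \left(-21 + Z\right) 2 Y = 2 Y \left(-21 + Z\right)$)
$s = \frac{319}{517093}$ ($s = \frac{1}{\left(2 \left(-19\right) \left(-21 - 38\right) - \frac{6}{319}\right) - 621} = \frac{1}{\left(2 \left(-19\right) \left(-59\right) - \frac{6}{319}\right) - 621} = \frac{1}{\left(2242 - \frac{6}{319}\right) - 621} = \frac{1}{\frac{715192}{319} - 621} = \frac{1}{\frac{517093}{319}} = \frac{319}{517093} \approx 0.00061691$)
$\left(-2534 + s\right) + \frac{2314}{1847} = \left(-2534 + \frac{319}{517093}\right) + \frac{2314}{1847} = - \frac{1310313343}{517093} + 2314 \cdot \frac{1}{1847} = - \frac{1310313343}{517093} + \frac{2314}{1847} = - \frac{2418952191319}{955070771}$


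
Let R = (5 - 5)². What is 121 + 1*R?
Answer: 121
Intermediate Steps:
R = 0 (R = 0² = 0)
121 + 1*R = 121 + 1*0 = 121 + 0 = 121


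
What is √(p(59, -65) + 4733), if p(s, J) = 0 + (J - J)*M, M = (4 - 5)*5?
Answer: √4733 ≈ 68.797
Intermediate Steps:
M = -5 (M = -1*5 = -5)
p(s, J) = 0 (p(s, J) = 0 + (J - J)*(-5) = 0 + 0*(-5) = 0 + 0 = 0)
√(p(59, -65) + 4733) = √(0 + 4733) = √4733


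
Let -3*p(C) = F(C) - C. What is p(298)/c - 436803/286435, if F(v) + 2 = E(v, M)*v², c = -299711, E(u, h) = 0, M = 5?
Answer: -130943307433/85847720285 ≈ -1.5253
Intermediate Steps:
F(v) = -2 (F(v) = -2 + 0*v² = -2 + 0 = -2)
p(C) = ⅔ + C/3 (p(C) = -(-2 - C)/3 = ⅔ + C/3)
p(298)/c - 436803/286435 = (⅔ + (⅓)*298)/(-299711) - 436803/286435 = (⅔ + 298/3)*(-1/299711) - 436803*1/286435 = 100*(-1/299711) - 436803/286435 = -100/299711 - 436803/286435 = -130943307433/85847720285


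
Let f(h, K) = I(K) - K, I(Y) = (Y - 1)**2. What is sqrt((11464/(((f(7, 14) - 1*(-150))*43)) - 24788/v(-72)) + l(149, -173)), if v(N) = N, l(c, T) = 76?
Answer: sqrt(2607821407210)/78690 ≈ 20.522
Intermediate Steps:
I(Y) = (-1 + Y)**2
f(h, K) = (-1 + K)**2 - K
sqrt((11464/(((f(7, 14) - 1*(-150))*43)) - 24788/v(-72)) + l(149, -173)) = sqrt((11464/(((((-1 + 14)**2 - 1*14) - 1*(-150))*43)) - 24788/(-72)) + 76) = sqrt((11464/((((13**2 - 14) + 150)*43)) - 24788*(-1/72)) + 76) = sqrt((11464/((((169 - 14) + 150)*43)) + 6197/18) + 76) = sqrt((11464/(((155 + 150)*43)) + 6197/18) + 76) = sqrt((11464/((305*43)) + 6197/18) + 76) = sqrt((11464/13115 + 6197/18) + 76) = sqrt(81480007/236070 + 76) = sqrt(99421327/236070) = sqrt(2607821407210)/78690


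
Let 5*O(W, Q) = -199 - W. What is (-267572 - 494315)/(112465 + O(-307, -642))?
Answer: -122885/18143 ≈ -6.7731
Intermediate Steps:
O(W, Q) = -199/5 - W/5 (O(W, Q) = (-199 - W)/5 = -199/5 - W/5)
(-267572 - 494315)/(112465 + O(-307, -642)) = (-267572 - 494315)/(112465 + (-199/5 - ⅕*(-307))) = -761887/(112465 + (-199/5 + 307/5)) = -761887/(112465 + 108/5) = -761887/562433/5 = -761887*5/562433 = -122885/18143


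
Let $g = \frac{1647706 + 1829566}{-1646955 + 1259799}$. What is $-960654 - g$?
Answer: $- \frac{92979870688}{96789} \approx -9.6065 \cdot 10^{5}$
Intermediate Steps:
$g = - \frac{869318}{96789}$ ($g = \frac{3477272}{-387156} = 3477272 \left(- \frac{1}{387156}\right) = - \frac{869318}{96789} \approx -8.9816$)
$-960654 - g = -960654 - - \frac{869318}{96789} = -960654 + \frac{869318}{96789} = - \frac{92979870688}{96789}$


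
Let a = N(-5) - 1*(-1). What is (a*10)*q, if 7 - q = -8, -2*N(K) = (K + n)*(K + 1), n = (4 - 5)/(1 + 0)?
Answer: -1650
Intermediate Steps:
n = -1 (n = -1/1 = -1*1 = -1)
N(K) = -(1 + K)*(-1 + K)/2 (N(K) = -(K - 1)*(K + 1)/2 = -(-1 + K)*(1 + K)/2 = -(1 + K)*(-1 + K)/2)
a = -11 (a = (½ - ½*(-5)²) - 1*(-1) = (½ - ½*25) + 1 = (½ - 25/2) + 1 = -12 + 1 = -11)
q = 15 (q = 7 - 1*(-8) = 7 + 8 = 15)
(a*10)*q = -11*10*15 = -110*15 = -1650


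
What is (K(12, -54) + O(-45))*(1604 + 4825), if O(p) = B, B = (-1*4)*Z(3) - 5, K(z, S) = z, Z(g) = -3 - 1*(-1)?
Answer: 96435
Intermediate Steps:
Z(g) = -2 (Z(g) = -3 + 1 = -2)
B = 3 (B = -1*4*(-2) - 5 = -4*(-2) - 5 = 8 - 5 = 3)
O(p) = 3
(K(12, -54) + O(-45))*(1604 + 4825) = (12 + 3)*(1604 + 4825) = 15*6429 = 96435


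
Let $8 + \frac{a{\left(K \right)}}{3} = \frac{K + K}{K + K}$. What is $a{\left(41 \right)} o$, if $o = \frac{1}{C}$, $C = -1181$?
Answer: $\frac{21}{1181} \approx 0.017782$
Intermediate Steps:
$o = - \frac{1}{1181}$ ($o = \frac{1}{-1181} = - \frac{1}{1181} \approx -0.00084674$)
$a{\left(K \right)} = -21$ ($a{\left(K \right)} = -24 + 3 \frac{K + K}{K + K} = -24 + 3 \frac{2 K}{2 K} = -24 + 3 \cdot 2 K \frac{1}{2 K} = -24 + 3 \cdot 1 = -24 + 3 = -21$)
$a{\left(41 \right)} o = \left(-21\right) \left(- \frac{1}{1181}\right) = \frac{21}{1181}$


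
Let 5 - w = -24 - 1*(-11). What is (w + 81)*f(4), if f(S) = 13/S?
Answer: 1287/4 ≈ 321.75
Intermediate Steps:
w = 18 (w = 5 - (-24 - 1*(-11)) = 5 - (-24 + 11) = 5 - 1*(-13) = 5 + 13 = 18)
(w + 81)*f(4) = (18 + 81)*(13/4) = 99*(13*(¼)) = 99*(13/4) = 1287/4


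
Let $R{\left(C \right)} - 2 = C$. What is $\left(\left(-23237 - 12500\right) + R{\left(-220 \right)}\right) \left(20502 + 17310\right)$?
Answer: $-1359530460$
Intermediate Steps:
$R{\left(C \right)} = 2 + C$
$\left(\left(-23237 - 12500\right) + R{\left(-220 \right)}\right) \left(20502 + 17310\right) = \left(\left(-23237 - 12500\right) + \left(2 - 220\right)\right) \left(20502 + 17310\right) = \left(\left(-23237 - 12500\right) - 218\right) 37812 = \left(-35737 - 218\right) 37812 = \left(-35955\right) 37812 = -1359530460$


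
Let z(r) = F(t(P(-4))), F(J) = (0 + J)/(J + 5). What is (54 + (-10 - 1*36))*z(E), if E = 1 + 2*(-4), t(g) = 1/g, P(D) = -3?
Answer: -4/7 ≈ -0.57143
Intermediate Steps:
E = -7 (E = 1 - 8 = -7)
F(J) = J/(5 + J)
z(r) = -1/14 (z(r) = 1/((-3)*(5 + 1/(-3))) = -1/(3*(5 - 1/3)) = -1/(3*14/3) = -1/3*3/14 = -1/14)
(54 + (-10 - 1*36))*z(E) = (54 + (-10 - 1*36))*(-1/14) = (54 + (-10 - 36))*(-1/14) = (54 - 46)*(-1/14) = 8*(-1/14) = -4/7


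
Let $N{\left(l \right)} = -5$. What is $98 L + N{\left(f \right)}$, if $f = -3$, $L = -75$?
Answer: $-7355$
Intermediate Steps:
$98 L + N{\left(f \right)} = 98 \left(-75\right) - 5 = -7350 - 5 = -7355$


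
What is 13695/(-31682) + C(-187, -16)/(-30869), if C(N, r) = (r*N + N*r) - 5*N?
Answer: -641958713/977991658 ≈ -0.65641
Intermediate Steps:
C(N, r) = -5*N + 2*N*r (C(N, r) = (N*r + N*r) - 5*N = 2*N*r - 5*N = -5*N + 2*N*r)
13695/(-31682) + C(-187, -16)/(-30869) = 13695/(-31682) - 187*(-5 + 2*(-16))/(-30869) = 13695*(-1/31682) - 187*(-5 - 32)*(-1/30869) = -13695/31682 - 187*(-37)*(-1/30869) = -13695/31682 + 6919*(-1/30869) = -13695/31682 - 6919/30869 = -641958713/977991658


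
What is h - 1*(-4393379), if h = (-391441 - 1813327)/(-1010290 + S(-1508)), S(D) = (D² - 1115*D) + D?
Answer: 6466363025113/1471843 ≈ 4.3934e+6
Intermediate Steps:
S(D) = D² - 1114*D
h = -1102384/1471843 (h = (-391441 - 1813327)/(-1010290 - 1508*(-1114 - 1508)) = -2204768/(-1010290 - 1508*(-2622)) = -2204768/(-1010290 + 3953976) = -2204768/2943686 = -2204768*1/2943686 = -1102384/1471843 ≈ -0.74898)
h - 1*(-4393379) = -1102384/1471843 - 1*(-4393379) = -1102384/1471843 + 4393379 = 6466363025113/1471843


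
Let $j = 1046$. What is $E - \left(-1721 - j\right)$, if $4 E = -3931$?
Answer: $\frac{7137}{4} \approx 1784.3$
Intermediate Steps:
$E = - \frac{3931}{4}$ ($E = \frac{1}{4} \left(-3931\right) = - \frac{3931}{4} \approx -982.75$)
$E - \left(-1721 - j\right) = - \frac{3931}{4} - \left(-1721 - 1046\right) = - \frac{3931}{4} - -2767 = - \frac{3931}{4} + 2767 = \frac{7137}{4}$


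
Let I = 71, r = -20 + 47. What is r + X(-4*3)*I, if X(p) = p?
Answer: -825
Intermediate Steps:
r = 27
r + X(-4*3)*I = 27 - 4*3*71 = 27 - 12*71 = 27 - 852 = -825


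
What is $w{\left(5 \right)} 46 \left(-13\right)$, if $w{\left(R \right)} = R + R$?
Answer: $-5980$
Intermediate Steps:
$w{\left(R \right)} = 2 R$
$w{\left(5 \right)} 46 \left(-13\right) = 2 \cdot 5 \cdot 46 \left(-13\right) = 10 \cdot 46 \left(-13\right) = 460 \left(-13\right) = -5980$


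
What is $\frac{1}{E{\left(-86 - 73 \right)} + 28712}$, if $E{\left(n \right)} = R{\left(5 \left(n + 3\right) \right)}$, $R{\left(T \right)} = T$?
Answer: $\frac{1}{27932} \approx 3.5801 \cdot 10^{-5}$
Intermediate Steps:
$E{\left(n \right)} = 15 + 5 n$ ($E{\left(n \right)} = 5 \left(n + 3\right) = 5 \left(3 + n\right) = 15 + 5 n$)
$\frac{1}{E{\left(-86 - 73 \right)} + 28712} = \frac{1}{\left(15 + 5 \left(-86 - 73\right)\right) + 28712} = \frac{1}{\left(15 + 5 \left(-159\right)\right) + 28712} = \frac{1}{\left(15 - 795\right) + 28712} = \frac{1}{-780 + 28712} = \frac{1}{27932}$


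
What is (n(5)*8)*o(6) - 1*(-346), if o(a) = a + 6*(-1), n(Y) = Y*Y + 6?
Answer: 346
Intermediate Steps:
n(Y) = 6 + Y**2 (n(Y) = Y**2 + 6 = 6 + Y**2)
o(a) = -6 + a (o(a) = a - 6 = -6 + a)
(n(5)*8)*o(6) - 1*(-346) = ((6 + 5**2)*8)*(-6 + 6) - 1*(-346) = ((6 + 25)*8)*0 + 346 = (31*8)*0 + 346 = 248*0 + 346 = 0 + 346 = 346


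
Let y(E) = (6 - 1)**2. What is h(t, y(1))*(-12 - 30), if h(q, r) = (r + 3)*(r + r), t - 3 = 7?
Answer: -58800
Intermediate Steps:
t = 10 (t = 3 + 7 = 10)
y(E) = 25 (y(E) = 5**2 = 25)
h(q, r) = 2*r*(3 + r) (h(q, r) = (3 + r)*(2*r) = 2*r*(3 + r))
h(t, y(1))*(-12 - 30) = (2*25*(3 + 25))*(-12 - 30) = (2*25*28)*(-42) = 1400*(-42) = -58800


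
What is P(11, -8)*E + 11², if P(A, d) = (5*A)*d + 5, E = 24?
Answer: -10319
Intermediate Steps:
P(A, d) = 5 + 5*A*d (P(A, d) = 5*A*d + 5 = 5 + 5*A*d)
P(11, -8)*E + 11² = (5 + 5*11*(-8))*24 + 11² = (5 - 440)*24 + 121 = -435*24 + 121 = -10440 + 121 = -10319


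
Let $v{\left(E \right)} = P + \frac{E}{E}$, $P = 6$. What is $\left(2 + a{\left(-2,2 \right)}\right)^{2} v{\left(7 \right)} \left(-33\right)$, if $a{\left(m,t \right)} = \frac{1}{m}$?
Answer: $- \frac{2079}{4} \approx -519.75$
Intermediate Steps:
$v{\left(E \right)} = 7$ ($v{\left(E \right)} = 6 + \frac{E}{E} = 6 + 1 = 7$)
$\left(2 + a{\left(-2,2 \right)}\right)^{2} v{\left(7 \right)} \left(-33\right) = \left(2 + \frac{1}{-2}\right)^{2} \cdot 7 \left(-33\right) = \left(2 - \frac{1}{2}\right)^{2} \cdot 7 \left(-33\right) = \left(\frac{3}{2}\right)^{2} \cdot 7 \left(-33\right) = \frac{9}{4} \cdot 7 \left(-33\right) = \frac{63}{4} \left(-33\right) = - \frac{2079}{4}$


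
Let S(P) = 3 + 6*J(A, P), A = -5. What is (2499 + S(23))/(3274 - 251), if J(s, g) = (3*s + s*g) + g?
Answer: 1860/3023 ≈ 0.61528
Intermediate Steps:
J(s, g) = g + 3*s + g*s (J(s, g) = (3*s + g*s) + g = g + 3*s + g*s)
S(P) = -87 - 24*P (S(P) = 3 + 6*(P + 3*(-5) + P*(-5)) = 3 + 6*(P - 15 - 5*P) = 3 + 6*(-15 - 4*P) = 3 + (-90 - 24*P) = -87 - 24*P)
(2499 + S(23))/(3274 - 251) = (2499 + (-87 - 24*23))/(3274 - 251) = (2499 + (-87 - 552))/3023 = (2499 - 639)*(1/3023) = 1860*(1/3023) = 1860/3023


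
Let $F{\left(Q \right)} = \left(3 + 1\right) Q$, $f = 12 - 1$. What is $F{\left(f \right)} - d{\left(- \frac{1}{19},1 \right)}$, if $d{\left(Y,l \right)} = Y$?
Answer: $\frac{837}{19} \approx 44.053$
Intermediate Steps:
$f = 11$
$F{\left(Q \right)} = 4 Q$
$F{\left(f \right)} - d{\left(- \frac{1}{19},1 \right)} = 4 \cdot 11 - - \frac{1}{19} = 44 - \left(-1\right) \frac{1}{19} = 44 - - \frac{1}{19} = 44 + \frac{1}{19} = \frac{837}{19}$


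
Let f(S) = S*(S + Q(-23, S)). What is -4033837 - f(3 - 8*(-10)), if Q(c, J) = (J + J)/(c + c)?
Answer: -92929809/23 ≈ -4.0404e+6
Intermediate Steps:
Q(c, J) = J/c (Q(c, J) = (2*J)/((2*c)) = (2*J)*(1/(2*c)) = J/c)
f(S) = 22*S²/23 (f(S) = S*(S + S/(-23)) = S*(S + S*(-1/23)) = S*(S - S/23) = S*(22*S/23) = 22*S²/23)
-4033837 - f(3 - 8*(-10)) = -4033837 - 22*(3 - 8*(-10))²/23 = -4033837 - 22*(3 + 80)²/23 = -4033837 - 22*83²/23 = -4033837 - 22*6889/23 = -4033837 - 1*151558/23 = -4033837 - 151558/23 = -92929809/23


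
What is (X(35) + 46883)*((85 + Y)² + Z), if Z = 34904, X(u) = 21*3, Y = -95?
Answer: 1643297784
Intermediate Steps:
X(u) = 63
(X(35) + 46883)*((85 + Y)² + Z) = (63 + 46883)*((85 - 95)² + 34904) = 46946*((-10)² + 34904) = 46946*(100 + 34904) = 46946*35004 = 1643297784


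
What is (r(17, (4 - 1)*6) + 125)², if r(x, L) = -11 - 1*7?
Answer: 11449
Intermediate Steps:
r(x, L) = -18 (r(x, L) = -11 - 7 = -18)
(r(17, (4 - 1)*6) + 125)² = (-18 + 125)² = 107² = 11449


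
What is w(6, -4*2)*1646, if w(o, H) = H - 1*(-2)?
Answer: -9876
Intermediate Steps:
w(o, H) = 2 + H (w(o, H) = H + 2 = 2 + H)
w(6, -4*2)*1646 = (2 - 4*2)*1646 = (2 - 8)*1646 = -6*1646 = -9876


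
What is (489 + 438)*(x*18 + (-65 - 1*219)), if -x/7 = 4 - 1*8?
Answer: 203940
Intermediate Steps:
x = 28 (x = -7*(4 - 1*8) = -7*(4 - 8) = -7*(-4) = 28)
(489 + 438)*(x*18 + (-65 - 1*219)) = (489 + 438)*(28*18 + (-65 - 1*219)) = 927*(504 + (-65 - 219)) = 927*(504 - 284) = 927*220 = 203940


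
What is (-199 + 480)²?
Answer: 78961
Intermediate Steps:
(-199 + 480)² = 281² = 78961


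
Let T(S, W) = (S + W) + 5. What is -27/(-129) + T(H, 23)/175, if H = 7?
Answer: 88/215 ≈ 0.40930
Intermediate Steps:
T(S, W) = 5 + S + W
-27/(-129) + T(H, 23)/175 = -27/(-129) + (5 + 7 + 23)/175 = -27*(-1/129) + 35*(1/175) = 9/43 + ⅕ = 88/215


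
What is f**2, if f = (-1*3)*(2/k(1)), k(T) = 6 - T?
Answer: 36/25 ≈ 1.4400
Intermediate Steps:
f = -6/5 (f = (-1*3)*(2/(6 - 1*1)) = -6/(6 - 1) = -6/5 ≈ -1.2000)
f**2 = (-6/5)**2 = 36/25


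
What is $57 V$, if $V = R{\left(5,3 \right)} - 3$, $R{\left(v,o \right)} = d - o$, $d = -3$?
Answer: $-513$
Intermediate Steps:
$R{\left(v,o \right)} = -3 - o$
$V = -9$ ($V = \left(-3 - 3\right) - 3 = -6 - 3 = -9$)
$57 V = 57 \left(-9\right) = -513$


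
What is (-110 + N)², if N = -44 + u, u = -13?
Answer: 27889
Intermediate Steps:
N = -57 (N = -44 - 13 = -57)
(-110 + N)² = (-110 - 57)² = (-167)² = 27889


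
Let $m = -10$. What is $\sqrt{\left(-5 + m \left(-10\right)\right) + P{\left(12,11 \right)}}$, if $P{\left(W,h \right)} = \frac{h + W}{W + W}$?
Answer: $\frac{7 \sqrt{282}}{12} \approx 9.7958$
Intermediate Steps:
$P{\left(W,h \right)} = \frac{W + h}{2 W}$
$\sqrt{\left(-5 + m \left(-10\right)\right) + P{\left(12,11 \right)}} = \sqrt{\left(-5 - -100\right) + \frac{12 + 11}{2 \cdot 12}} = \sqrt{\left(-5 + 100\right) + \frac{1}{2} \cdot \frac{1}{12} \cdot 23} = \sqrt{95 + \frac{23}{24}} = \sqrt{\frac{2303}{24}} = \frac{7 \sqrt{282}}{12}$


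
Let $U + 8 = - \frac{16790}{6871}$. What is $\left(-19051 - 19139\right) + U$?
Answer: $- \frac{262475248}{6871} \approx -38200.0$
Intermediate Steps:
$U = - \frac{71758}{6871}$ ($U = -8 - \frac{16790}{6871} = - \frac{71758}{6871} \approx -10.444$)
$\left(-19051 - 19139\right) + U = \left(-19051 - 19139\right) - \frac{71758}{6871} = -38190 - \frac{71758}{6871} = - \frac{262475248}{6871}$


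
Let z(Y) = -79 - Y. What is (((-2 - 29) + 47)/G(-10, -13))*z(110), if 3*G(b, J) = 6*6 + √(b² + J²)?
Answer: -326592/1027 + 9072*√269/1027 ≈ -173.13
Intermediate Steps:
G(b, J) = 12 + √(J² + b²)/3 (G(b, J) = (6*6 + √(b² + J²))/3 = (36 + √(J² + b²))/3 = 12 + √(J² + b²)/3)
(((-2 - 29) + 47)/G(-10, -13))*z(110) = (((-2 - 29) + 47)/(12 + √((-13)² + (-10)²)/3))*(-79 - 1*110) = ((-31 + 47)/(12 + √(169 + 100)/3))*(-79 - 110) = (16/(12 + √269/3))*(-189) = -3024/(12 + √269/3)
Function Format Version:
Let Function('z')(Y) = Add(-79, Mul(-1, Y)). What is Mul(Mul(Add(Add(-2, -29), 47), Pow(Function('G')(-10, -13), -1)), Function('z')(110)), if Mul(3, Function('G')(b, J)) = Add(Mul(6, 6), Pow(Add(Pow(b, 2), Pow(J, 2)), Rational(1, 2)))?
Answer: Add(Rational(-326592, 1027), Mul(Rational(9072, 1027), Pow(269, Rational(1, 2)))) ≈ -173.13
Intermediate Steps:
Function('G')(b, J) = Add(12, Mul(Rational(1, 3), Pow(Add(Pow(J, 2), Pow(b, 2)), Rational(1, 2)))) (Function('G')(b, J) = Mul(Rational(1, 3), Add(Mul(6, 6), Pow(Add(Pow(b, 2), Pow(J, 2)), Rational(1, 2)))) = Mul(Rational(1, 3), Add(36, Pow(Add(Pow(J, 2), Pow(b, 2)), Rational(1, 2)))) = Add(12, Mul(Rational(1, 3), Pow(Add(Pow(J, 2), Pow(b, 2)), Rational(1, 2)))))
Mul(Mul(Add(Add(-2, -29), 47), Pow(Function('G')(-10, -13), -1)), Function('z')(110)) = Mul(Mul(Add(Add(-2, -29), 47), Pow(Add(12, Mul(Rational(1, 3), Pow(Add(Pow(-13, 2), Pow(-10, 2)), Rational(1, 2)))), -1)), Add(-79, Mul(-1, 110))) = Mul(Mul(Add(-31, 47), Pow(Add(12, Mul(Rational(1, 3), Pow(Add(169, 100), Rational(1, 2)))), -1)), Add(-79, -110)) = Mul(Mul(16, Pow(Add(12, Mul(Rational(1, 3), Pow(269, Rational(1, 2)))), -1)), -189) = Mul(-3024, Pow(Add(12, Mul(Rational(1, 3), Pow(269, Rational(1, 2)))), -1))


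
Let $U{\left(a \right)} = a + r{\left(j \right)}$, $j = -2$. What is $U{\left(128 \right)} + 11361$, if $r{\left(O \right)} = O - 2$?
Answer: $11485$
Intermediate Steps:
$r{\left(O \right)} = -2 + O$
$U{\left(a \right)} = -4 + a$ ($U{\left(a \right)} = a - 4 = -4 + a$)
$U{\left(128 \right)} + 11361 = \left(-4 + 128\right) + 11361 = 124 + 11361 = 11485$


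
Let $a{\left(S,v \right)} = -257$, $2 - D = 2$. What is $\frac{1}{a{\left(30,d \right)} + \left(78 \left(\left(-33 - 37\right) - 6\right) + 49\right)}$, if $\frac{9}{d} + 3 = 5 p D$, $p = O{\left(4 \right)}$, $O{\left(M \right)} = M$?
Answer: $- \frac{1}{6136} \approx -0.00016297$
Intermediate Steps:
$p = 4$
$D = 0$ ($D = 2 - 2 = 0$)
$d = -3$ ($d = \frac{9}{-3 + 5 \cdot 4 \cdot 0} = \frac{9}{-3 + 20 \cdot 0} = \frac{9}{-3 + 0} = \frac{9}{-3} = 9 \left(- \frac{1}{3}\right) = -3$)
$\frac{1}{a{\left(30,d \right)} + \left(78 \left(\left(-33 - 37\right) - 6\right) + 49\right)} = \frac{1}{-257 + \left(78 \left(\left(-33 - 37\right) - 6\right) + 49\right)} = \frac{1}{-257 + \left(78 \left(-70 - 6\right) + 49\right)} = \frac{1}{-257 + \left(78 \left(-76\right) + 49\right)} = \frac{1}{-257 + \left(-5928 + 49\right)} = \frac{1}{-257 - 5879} = \frac{1}{-6136} = - \frac{1}{6136}$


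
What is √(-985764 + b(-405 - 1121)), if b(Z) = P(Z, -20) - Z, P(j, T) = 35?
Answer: I*√984203 ≈ 992.07*I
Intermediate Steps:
b(Z) = 35 - Z
√(-985764 + b(-405 - 1121)) = √(-985764 + (35 - (-405 - 1121))) = √(-985764 + (35 - 1*(-1526))) = √(-985764 + (35 + 1526)) = √(-985764 + 1561) = √(-984203) = I*√984203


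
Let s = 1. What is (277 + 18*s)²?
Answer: 87025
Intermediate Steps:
(277 + 18*s)² = (277 + 18*1)² = (277 + 18)² = 295² = 87025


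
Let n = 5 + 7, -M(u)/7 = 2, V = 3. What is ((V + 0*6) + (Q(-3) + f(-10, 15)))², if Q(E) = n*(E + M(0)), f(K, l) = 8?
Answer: 37249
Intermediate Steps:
M(u) = -14 (M(u) = -7*2 = -14)
n = 12
Q(E) = -168 + 12*E (Q(E) = 12*(E - 14) = 12*(-14 + E) = -168 + 12*E)
((V + 0*6) + (Q(-3) + f(-10, 15)))² = ((3 + 0*6) + ((-168 + 12*(-3)) + 8))² = ((3 + 0) + ((-168 - 36) + 8))² = (3 + (-204 + 8))² = (3 - 196)² = (-193)² = 37249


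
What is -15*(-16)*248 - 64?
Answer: 59456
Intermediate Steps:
-15*(-16)*248 - 64 = 240*248 - 64 = 59520 - 64 = 59456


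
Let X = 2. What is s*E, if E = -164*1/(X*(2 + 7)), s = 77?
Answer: -6314/9 ≈ -701.56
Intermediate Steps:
E = -82/9 (E = -164*1/(2*(2 + 7)) = -164/(2*9) = -164/18 = -164*1/18 = -82/9 ≈ -9.1111)
s*E = 77*(-82/9) = -6314/9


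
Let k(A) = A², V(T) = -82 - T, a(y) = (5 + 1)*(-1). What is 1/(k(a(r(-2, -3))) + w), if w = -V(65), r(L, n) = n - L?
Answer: 1/183 ≈ 0.0054645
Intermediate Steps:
a(y) = -6 (a(y) = 6*(-1) = -6)
w = 147 (w = -(-82 - 1*65) = -(-82 - 65) = -1*(-147) = 147)
1/(k(a(r(-2, -3))) + w) = 1/((-6)² + 147) = 1/(36 + 147) = 1/183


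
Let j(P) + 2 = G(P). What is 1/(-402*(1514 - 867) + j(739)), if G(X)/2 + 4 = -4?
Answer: -1/260112 ≈ -3.8445e-6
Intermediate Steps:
G(X) = -16 (G(X) = -8 + 2*(-4) = -8 - 8 = -16)
j(P) = -18 (j(P) = -2 - 16 = -18)
1/(-402*(1514 - 867) + j(739)) = 1/(-402*(1514 - 867) - 18) = 1/(-402*647 - 18) = 1/(-260094 - 18) = 1/(-260112) = -1/260112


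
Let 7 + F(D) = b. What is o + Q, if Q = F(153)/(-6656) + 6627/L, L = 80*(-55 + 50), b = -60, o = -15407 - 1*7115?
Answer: -3750415957/166400 ≈ -22539.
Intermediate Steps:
o = -22522 (o = -15407 - 7115 = -22522)
F(D) = -67 (F(D) = -7 - 60 = -67)
L = -400 (L = 80*(-5) = -400)
Q = -2755157/166400 (Q = -67/(-6656) + 6627/(-400) = -67*(-1/6656) + 6627*(-1/400) = 67/6656 - 6627/400 = -2755157/166400 ≈ -16.557)
o + Q = -22522 - 2755157/166400 = -3750415957/166400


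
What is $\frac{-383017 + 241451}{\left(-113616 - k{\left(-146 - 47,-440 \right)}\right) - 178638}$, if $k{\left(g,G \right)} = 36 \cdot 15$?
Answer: $\frac{70783}{146397} \approx 0.4835$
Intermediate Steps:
$k{\left(g,G \right)} = 540$
$\frac{-383017 + 241451}{\left(-113616 - k{\left(-146 - 47,-440 \right)}\right) - 178638} = \frac{-383017 + 241451}{\left(-113616 - 540\right) - 178638} = - \frac{141566}{\left(-113616 - 540\right) - 178638} = - \frac{141566}{-114156 - 178638} = - \frac{141566}{-292794} = \left(-141566\right) \left(- \frac{1}{292794}\right) = \frac{70783}{146397}$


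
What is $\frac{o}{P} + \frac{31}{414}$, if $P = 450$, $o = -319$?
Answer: $- \frac{3281}{5175} \approx -0.63401$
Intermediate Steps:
$\frac{o}{P} + \frac{31}{414} = - \frac{319}{450} + \frac{31}{414} = - \frac{3281}{5175}$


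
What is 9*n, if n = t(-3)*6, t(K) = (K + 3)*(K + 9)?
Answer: 0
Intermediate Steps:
t(K) = (3 + K)*(9 + K)
n = 0 (n = (27 + (-3)² + 12*(-3))*6 = (27 + 9 - 36)*6 = 0*6 = 0)
9*n = 9*0 = 0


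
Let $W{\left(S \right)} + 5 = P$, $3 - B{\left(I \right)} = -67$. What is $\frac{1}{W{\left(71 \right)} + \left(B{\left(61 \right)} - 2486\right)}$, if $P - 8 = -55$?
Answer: $- \frac{1}{2468} \approx -0.00040519$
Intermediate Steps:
$P = -47$ ($P = 8 - 55 = -47$)
$B{\left(I \right)} = 70$ ($B{\left(I \right)} = 3 - -67 = 3 + 67 = 70$)
$W{\left(S \right)} = -52$ ($W{\left(S \right)} = -5 - 47 = -52$)
$\frac{1}{W{\left(71 \right)} + \left(B{\left(61 \right)} - 2486\right)} = \frac{1}{-52 + \left(70 - 2486\right)} = \frac{1}{-52 - 2416} = \frac{1}{-2468} = - \frac{1}{2468}$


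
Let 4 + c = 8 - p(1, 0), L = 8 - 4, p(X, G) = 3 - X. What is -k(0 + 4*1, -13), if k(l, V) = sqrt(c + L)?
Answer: -sqrt(6) ≈ -2.4495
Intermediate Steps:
L = 4
c = 2 (c = -4 + (8 - (3 - 1*1)) = -4 + (8 - (3 - 1)) = -4 + (8 - 1*2) = -4 + (8 - 2) = -4 + 6 = 2)
k(l, V) = sqrt(6) (k(l, V) = sqrt(2 + 4) = sqrt(6))
-k(0 + 4*1, -13) = -sqrt(6)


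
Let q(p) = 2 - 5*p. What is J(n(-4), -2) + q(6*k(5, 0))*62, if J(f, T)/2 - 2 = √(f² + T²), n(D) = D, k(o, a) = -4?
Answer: 7568 + 4*√5 ≈ 7576.9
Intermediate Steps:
J(f, T) = 4 + 2*√(T² + f²) (J(f, T) = 4 + 2*√(f² + T²) = 4 + 2*√(T² + f²))
J(n(-4), -2) + q(6*k(5, 0))*62 = (4 + 2*√((-2)² + (-4)²)) + (2 - 30*(-4))*62 = (4 + 2*√(4 + 16)) + (2 - 5*(-24))*62 = (4 + 2*√20) + (2 + 120)*62 = (4 + 2*(2*√5)) + 122*62 = (4 + 4*√5) + 7564 = 7568 + 4*√5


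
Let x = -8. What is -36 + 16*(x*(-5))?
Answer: 604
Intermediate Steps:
-36 + 16*(x*(-5)) = -36 + 16*(-8*(-5)) = -36 + 16*40 = -36 + 640 = 604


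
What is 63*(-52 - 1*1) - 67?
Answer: -3406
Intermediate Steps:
63*(-52 - 1*1) - 67 = 63*(-52 - 1) - 67 = 63*(-53) - 67 = -3339 - 67 = -3406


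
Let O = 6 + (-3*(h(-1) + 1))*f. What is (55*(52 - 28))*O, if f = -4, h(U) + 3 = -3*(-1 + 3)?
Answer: -118800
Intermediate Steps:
h(U) = -9 (h(U) = -3 - 3*(-1 + 3) = -3 - 3*2 = -3 - 6 = -9)
O = -90 (O = 6 - 3*(-9 + 1)*(-4) = 6 - 3*(-8)*(-4) = 6 + 24*(-4) = 6 - 96 = -90)
(55*(52 - 28))*O = (55*(52 - 28))*(-90) = (55*24)*(-90) = 1320*(-90) = -118800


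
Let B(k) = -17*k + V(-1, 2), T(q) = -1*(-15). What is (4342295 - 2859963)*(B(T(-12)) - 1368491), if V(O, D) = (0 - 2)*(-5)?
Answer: -2028921172352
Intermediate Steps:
V(O, D) = 10 (V(O, D) = -2*(-5) = 10)
T(q) = 15
B(k) = 10 - 17*k (B(k) = -17*k + 10 = 10 - 17*k)
(4342295 - 2859963)*(B(T(-12)) - 1368491) = (4342295 - 2859963)*((10 - 17*15) - 1368491) = 1482332*((10 - 255) - 1368491) = 1482332*(-245 - 1368491) = 1482332*(-1368736) = -2028921172352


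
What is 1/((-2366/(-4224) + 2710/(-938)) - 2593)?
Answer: -990528/2570746037 ≈ -0.00038531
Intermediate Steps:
1/((-2366/(-4224) + 2710/(-938)) - 2593) = 1/((-2366*(-1/4224) + 2710*(-1/938)) - 2593) = 1/((1183/2112 - 1355/469) - 2593) = 1/(-2306933/990528 - 2593) = 1/(-2570746037/990528) = -990528/2570746037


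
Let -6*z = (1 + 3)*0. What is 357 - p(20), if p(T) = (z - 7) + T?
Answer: 344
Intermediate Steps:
z = 0 (z = -(1 + 3)*0/6 = -2*0/3 = -1/6*0 = 0)
p(T) = -7 + T (p(T) = (0 - 7) + T = -7 + T)
357 - p(20) = 357 - (-7 + 20) = 357 - 1*13 = 357 - 13 = 344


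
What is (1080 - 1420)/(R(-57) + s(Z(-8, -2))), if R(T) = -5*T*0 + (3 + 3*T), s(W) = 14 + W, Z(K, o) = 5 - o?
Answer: 340/147 ≈ 2.3129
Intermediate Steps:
R(T) = 3 + 3*T (R(T) = 0 + (3 + 3*T) = 3 + 3*T)
(1080 - 1420)/(R(-57) + s(Z(-8, -2))) = (1080 - 1420)/((3 + 3*(-57)) + (14 + (5 - 1*(-2)))) = -340/((3 - 171) + (14 + (5 + 2))) = -340/(-168 + (14 + 7)) = -340/(-168 + 21) = -340/(-147) = -340*(-1/147) = 340/147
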